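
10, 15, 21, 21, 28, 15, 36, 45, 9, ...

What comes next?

Reading positions in blocks of 3 reveals the pattern AAB — 2 tracks woven together.
Stream A: 10, 15, 21, 28, 36, 45 (the triangular numbers T_4, T_5, …).
Stream B: 21, 15, 9 (arithmetic, step −6).
Position 10 → stream A, term 7 = 55.

55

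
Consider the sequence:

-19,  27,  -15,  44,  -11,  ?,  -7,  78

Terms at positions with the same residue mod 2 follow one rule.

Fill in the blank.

61

The terms cycle through 2 interleaved subsequences.
Track A = -19, -15, -11, -7: arithmetic with common difference +4.
Track B = 27, 44, ?, 78: adding 17 each time.
Filling track B at index 3 by its rule yields 61.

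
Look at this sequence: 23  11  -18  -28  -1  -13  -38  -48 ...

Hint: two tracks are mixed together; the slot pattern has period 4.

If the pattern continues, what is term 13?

-49

Reading positions in blocks of 4 reveals the pattern AABB — 2 tracks woven together.
Track A: 23, 11, -1, -13 (arithmetic with common difference −12).
Track B: -18, -28, -38, -48 (linear: a_n = -8 − 10·n).
Position 13 → track A, term 7 = -49.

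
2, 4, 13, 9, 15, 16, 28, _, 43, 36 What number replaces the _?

Split by position mod 2 into 2 tracks.
Track A = 2, 13, 15, 28, 43: Fibonacci-style (each term is the sum of the two before it).
Track B = 4, 9, 16, ?, 36: perfect squares starting at 2².
Track B's pattern makes the blank 25.

25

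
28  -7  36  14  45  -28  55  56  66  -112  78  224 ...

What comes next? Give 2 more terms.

Odd-indexed and even-indexed terms follow separate rules.
Subsequence A: 28, 36, 45, 55, 66, 78 — the triangular numbers T_7, T_8, ….
Subsequence B: -7, 14, -28, 56, -112, 224 — a geometric progression (common ratio -2).
Position 13 falls in subsequence A as its term 7, giving 91.
The 14th slot belongs to subsequence B; its 7th term is -448.

91, -448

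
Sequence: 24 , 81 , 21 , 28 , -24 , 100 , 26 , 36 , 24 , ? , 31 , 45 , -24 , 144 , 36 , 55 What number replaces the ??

The terms cycle through 4 interleaved subsequences.
Subsequence A = 24, -24, 24, -24: alternating ±24.
Subsequence B = 81, 100, ?, 144: perfect squares starting at 9².
Subsequence C = 21, 26, 31, 36: linear: a_n = 16 + 5·n.
Subsequence D = 28, 36, 45, 55: triangular numbers starting at T_7.
The gap is subsequence B's term 3; the rule gives 121.

121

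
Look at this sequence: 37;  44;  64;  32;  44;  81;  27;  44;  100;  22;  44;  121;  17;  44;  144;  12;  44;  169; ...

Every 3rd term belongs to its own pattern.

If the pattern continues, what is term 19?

7

Read the sequence 3 terms at a time; column i is its own pattern.
Track A: 37, 32, 27, 22, 17, 12 — arithmetic with common difference −5.
Track B: 44, 44, 44, 44, 44, 44 — the constant sequence 44.
Track C: 64, 81, 100, 121, 144, 169 — perfect squares starting at 8².
Position 19 → track A, term 7 = 7.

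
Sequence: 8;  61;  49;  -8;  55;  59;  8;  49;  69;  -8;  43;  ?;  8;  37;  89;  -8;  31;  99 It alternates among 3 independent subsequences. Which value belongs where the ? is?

Split by position mod 3 into 3 tracks.
Track A = 8, -8, 8, -8, 8, -8: alternating ±8.
Track B = 61, 55, 49, 43, 37, 31: arithmetic with common difference −6.
Track C = 49, 59, 69, ?, 89, 99: linear: a_n = 39 + 10·n.
So the missing entry in track C is 79.

79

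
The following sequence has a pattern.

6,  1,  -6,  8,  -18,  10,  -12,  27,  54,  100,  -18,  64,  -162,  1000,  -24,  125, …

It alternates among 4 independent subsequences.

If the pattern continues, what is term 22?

100000

Split by position mod 4: positions 1, 5, 9, … form one track, and each other residue class forms its own.
Track A = 6, -18, 54, -162: multiplying by -3 each time.
Track B = 1, 10, 100, 1000: powers 10^0, 10^1, 10^2, ….
Track C = -6, -12, -18, -24: subtracting 6 each time.
Track D = 8, 27, 64, 125: the cubes 2³, 3³, 4³, ….
Position 22 → track B, term 6 = 100000.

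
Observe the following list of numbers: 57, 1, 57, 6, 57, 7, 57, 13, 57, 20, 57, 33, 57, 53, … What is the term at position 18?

139

The terms cycle through 2 interleaved subsequences.
Track A: 57, 57, 57, 57, 57, 57, 57 — the constant sequence 57.
Track B: 1, 6, 7, 13, 20, 33, 53 — a Fibonacci-like recurrence a_n = a_{n-1} + a_{n-2}.
The 18th slot belongs to track B; its 9th term is 139.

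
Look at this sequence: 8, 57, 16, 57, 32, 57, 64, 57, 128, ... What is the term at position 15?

1024

Taking every 2nd term gives 2 separate tracks.
Track A = 8, 16, 32, 64, 128: powers 2^3, 2^4, 2^5, ….
Track B = 57, 57, 57, 57: the constant sequence 57.
Position 15 falls in track A as its term 8, giving 1024.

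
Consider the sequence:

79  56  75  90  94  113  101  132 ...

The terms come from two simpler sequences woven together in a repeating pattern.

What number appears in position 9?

Positions follow the repeating pattern ABB; grouping by letter gives 2 tracks.
Stream A = 79, 90, 101: adding 11 each time.
Stream B = 56, 75, 94, 113, 132: arithmetic, step +19.
The 9th slot belongs to stream B; its 6th term is 151.

151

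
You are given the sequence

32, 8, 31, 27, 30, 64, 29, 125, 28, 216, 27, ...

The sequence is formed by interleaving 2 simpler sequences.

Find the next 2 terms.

Taking every 2nd term gives 2 separate tracks.
Track A = 32, 31, 30, 29, 28, 27: arithmetic, step −1.
Track B = 8, 27, 64, 125, 216: perfect cubes starting at 2³.
Term 12 comes from track B (its 6th entry): 343.
Position 13 falls in track A as its term 7, giving 26.

343, 26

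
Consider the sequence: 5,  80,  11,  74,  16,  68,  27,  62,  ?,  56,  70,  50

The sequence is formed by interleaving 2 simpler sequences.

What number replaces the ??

43

Odd-indexed and even-indexed terms follow separate rules.
Track A = 5, 11, 16, 27, ?, 70: a Fibonacci-like recurrence a_n = a_{n-1} + a_{n-2}.
Track B = 80, 74, 68, 62, 56, 50: linear: a_n = 86 − 6·n.
So the missing entry in track A is 43.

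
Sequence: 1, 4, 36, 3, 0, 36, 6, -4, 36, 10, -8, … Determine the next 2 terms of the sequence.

Split by position mod 3 into 3 tracks.
Track A = 1, 3, 6, 10: the triangular numbers T_1, T_2, ….
Track B = 4, 0, -4, -8: linear: a_n = 8 − 4·n.
Track C = 36, 36, 36: the constant sequence 36.
Term 12 comes from track C (its 4th entry): 36.
Position 13 falls in track A as its term 5, giving 15.

36, 15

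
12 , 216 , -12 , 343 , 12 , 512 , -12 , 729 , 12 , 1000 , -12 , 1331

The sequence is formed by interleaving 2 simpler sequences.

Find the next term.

12

Split by position mod 2 into 2 tracks.
Track A: 12, -12, 12, -12, 12, -12 — alternating ±12.
Track B: 216, 343, 512, 729, 1000, 1331 — consecutive cubes n³ from n = 6.
Position 13 falls in track A as its term 7, giving 12.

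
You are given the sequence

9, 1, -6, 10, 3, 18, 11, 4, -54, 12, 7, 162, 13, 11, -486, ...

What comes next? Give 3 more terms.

14, 18, 1458

Split by position mod 3 into 3 tracks.
Stream A is 9, 10, 11, 12, 13, which is linear: a_n = 8 + n.
Stream B is 1, 3, 4, 7, 11, which is each term equals the sum of the previous two.
Stream C is -6, 18, -54, 162, -486, which is geometric, ×-3 each step.
Position 16 falls in stream A as its term 6, giving 14.
Term 17 comes from stream B (its 6th entry): 18.
The 18th slot belongs to stream C; its 6th term is 1458.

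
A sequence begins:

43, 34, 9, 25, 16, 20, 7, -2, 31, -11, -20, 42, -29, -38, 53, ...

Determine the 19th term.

The slot pattern repeats as AAB (period 3), so there are 2 interleaved tracks.
Stream A: 43, 34, 25, 16, 7, -2, -11, -20, -29, -38. Linear: a_n = 52 − 9·n.
Stream B: 9, 20, 31, 42, 53. Arithmetic with common difference +11.
The 19th slot belongs to stream A; its 13th term is -65.

-65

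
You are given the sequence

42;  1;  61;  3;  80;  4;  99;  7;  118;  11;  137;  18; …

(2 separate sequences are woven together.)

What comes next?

156

The terms cycle through 2 interleaved subsequences.
Track A: 42, 61, 80, 99, 118, 137 (arithmetic, step +19).
Track B: 1, 3, 4, 7, 11, 18 (Fibonacci-style (each term is the sum of the two before it)).
Position 13 falls in track A as its term 7, giving 156.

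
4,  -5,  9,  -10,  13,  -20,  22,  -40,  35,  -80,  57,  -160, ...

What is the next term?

92

The terms cycle through 2 interleaved subsequences.
Track A = 4, 9, 13, 22, 35, 57: Fibonacci-style (each term is the sum of the two before it).
Track B = -5, -10, -20, -40, -80, -160: a geometric progression (common ratio 2).
Position 13 → track A, term 7 = 92.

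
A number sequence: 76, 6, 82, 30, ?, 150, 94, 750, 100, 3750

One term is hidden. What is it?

88

Split by position mod 2 into 2 tracks.
Stream A: 76, 82, ?, 94, 100 — linear: a_n = 70 + 6·n.
Stream B: 6, 30, 150, 750, 3750 — geometric, ×5 each step.
Filling stream A at index 3 by its rule yields 88.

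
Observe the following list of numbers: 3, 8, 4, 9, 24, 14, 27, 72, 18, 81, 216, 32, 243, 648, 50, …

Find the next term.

729

The terms cycle through 3 interleaved subsequences.
Track A: 3, 9, 27, 81, 243 (powers of 3).
Track B: 8, 24, 72, 216, 648 (geometric, ×3 each step).
Track C: 4, 14, 18, 32, 50 (a Fibonacci-like recurrence a_n = a_{n-1} + a_{n-2}).
Position 16 → track A, term 6 = 729.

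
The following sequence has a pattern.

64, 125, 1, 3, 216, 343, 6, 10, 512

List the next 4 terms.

Reading positions in blocks of 4 reveals the pattern AABB — 2 tracks woven together.
Subsequence A = 64, 125, 216, 343, 512: consecutive cubes n³ from n = 4.
Subsequence B = 1, 3, 6, 10: triangular numbers starting at T_1.
Position 10 → subsequence A, term 6 = 729.
The 11th slot belongs to subsequence B; its 5th term is 15.
The 12th slot belongs to subsequence B; its 6th term is 21.
Position 13 falls in subsequence A as its term 7, giving 1000.

729, 15, 21, 1000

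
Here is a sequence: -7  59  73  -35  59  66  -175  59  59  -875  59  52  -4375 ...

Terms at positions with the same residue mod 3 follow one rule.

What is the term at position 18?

Split by position mod 3 into 3 tracks.
Stream A: -7, -35, -175, -875, -4375 — geometric with ratio 5.
Stream B: 59, 59, 59, 59 — the constant sequence 59.
Stream C: 73, 66, 59, 52 — linear: a_n = 80 − 7·n.
Position 18 falls in stream C as its term 6, giving 38.

38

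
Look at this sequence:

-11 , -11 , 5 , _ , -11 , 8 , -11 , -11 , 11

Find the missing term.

Reading positions in blocks of 3 reveals the pattern AAB — 2 tracks woven together.
Track A is -11, -11, ?, -11, -11, -11, which is constant -11.
Track B is 5, 8, 11, which is linear: a_n = 2 + 3·n.
Track A's pattern makes the blank -11.

-11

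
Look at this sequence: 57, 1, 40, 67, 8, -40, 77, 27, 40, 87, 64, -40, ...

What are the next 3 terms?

The terms cycle through 3 interleaved subsequences.
Stream A: 57, 67, 77, 87 — arithmetic, step +10.
Stream B: 1, 8, 27, 64 — perfect cubes starting at 1³.
Stream C: 40, -40, 40, -40 — alternating ±40.
Term 13 comes from stream A (its 5th entry): 97.
Position 14 → stream B, term 5 = 125.
The 15th slot belongs to stream C; its 5th term is 40.

97, 125, 40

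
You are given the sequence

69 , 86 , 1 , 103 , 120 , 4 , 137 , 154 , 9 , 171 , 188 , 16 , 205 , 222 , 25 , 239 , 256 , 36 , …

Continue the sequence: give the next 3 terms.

Positions follow the repeating pattern AAB; grouping by letter gives 2 tracks.
Stream A = 69, 86, 103, 120, 137, 154, 171, 188, 205, 222, 239, 256: adding 17 each time.
Stream B = 1, 4, 9, 16, 25, 36: the squares 1², 2², 3², ….
Position 19 → stream A, term 13 = 273.
Term 20 comes from stream A (its 14th entry): 290.
Position 21 falls in stream B as its term 7, giving 49.

273, 290, 49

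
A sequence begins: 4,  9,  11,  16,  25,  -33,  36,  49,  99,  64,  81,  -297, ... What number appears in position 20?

Positions follow the repeating pattern AAB; grouping by letter gives 2 tracks.
Stream A: 4, 9, 16, 25, 36, 49, 64, 81. Consecutive squares n² from n = 2.
Stream B: 11, -33, 99, -297. Geometric with ratio -3.
Position 20 falls in stream A as its term 14, giving 225.

225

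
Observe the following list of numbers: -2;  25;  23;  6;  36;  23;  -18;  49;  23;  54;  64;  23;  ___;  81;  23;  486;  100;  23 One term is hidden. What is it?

-162

Read the sequence 3 terms at a time; column i is its own pattern.
Track A: -2, 6, -18, 54, ?, 486. Geometric with ratio -3.
Track B: 25, 36, 49, 64, 81, 100. Perfect squares starting at 5².
Track C: 23, 23, 23, 23, 23, 23. The constant sequence 23.
So the missing entry in track A is -162.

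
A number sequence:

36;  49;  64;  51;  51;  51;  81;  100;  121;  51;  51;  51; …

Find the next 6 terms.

The slot pattern repeats as AAABBB (period 6), so there are 2 interleaved tracks.
Track A: 36, 49, 64, 81, 100, 121 (consecutive squares n² from n = 6).
Track B: 51, 51, 51, 51, 51, 51 (always 51).
The 13th slot belongs to track A; its 7th term is 144.
Position 14 falls in track A as its term 8, giving 169.
Position 15 → track A, term 9 = 196.
Position 16 → track B, term 7 = 51.
Position 17 falls in track B as its term 8, giving 51.
Position 18 falls in track B as its term 9, giving 51.

144, 169, 196, 51, 51, 51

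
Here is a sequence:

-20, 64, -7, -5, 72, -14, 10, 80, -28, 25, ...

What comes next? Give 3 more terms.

88, -56, 40

Taking every 3rd term gives 3 separate tracks.
Stream A: -20, -5, 10, 25 (arithmetic, step +15).
Stream B: 64, 72, 80 (arithmetic, step +8).
Stream C: -7, -14, -28 (a geometric progression (common ratio 2)).
Position 11 → stream B, term 4 = 88.
Term 12 comes from stream C (its 4th entry): -56.
Position 13 → stream A, term 5 = 40.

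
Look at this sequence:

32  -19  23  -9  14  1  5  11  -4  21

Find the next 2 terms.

Odd-indexed and even-indexed terms follow separate rules.
Stream A: 32, 23, 14, 5, -4 (subtracting 9 each time).
Stream B: -19, -9, 1, 11, 21 (adding 10 each time).
Position 11 → stream A, term 6 = -13.
Term 12 comes from stream B (its 6th entry): 31.

-13, 31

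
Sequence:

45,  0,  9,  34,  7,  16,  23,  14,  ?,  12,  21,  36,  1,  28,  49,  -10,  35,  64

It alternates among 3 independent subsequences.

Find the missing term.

25

The terms cycle through 3 interleaved subsequences.
Subsequence A: 45, 34, 23, 12, 1, -10 — subtracting 11 each time.
Subsequence B: 0, 7, 14, 21, 28, 35 — arithmetic, step +7.
Subsequence C: 9, 16, ?, 36, 49, 64 — consecutive squares n² from n = 3.
The gap is subsequence C's term 3; the rule gives 25.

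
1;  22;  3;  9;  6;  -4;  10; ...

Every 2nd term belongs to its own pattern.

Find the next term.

Split by position mod 2 into 2 tracks.
Stream A: 1, 3, 6, 10 — the triangular numbers T_1, T_2, ….
Stream B: 22, 9, -4 — arithmetic with common difference −13.
Position 8 → stream B, term 4 = -17.

-17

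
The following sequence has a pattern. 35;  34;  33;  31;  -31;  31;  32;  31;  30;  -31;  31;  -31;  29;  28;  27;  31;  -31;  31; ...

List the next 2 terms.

Positions follow the repeating pattern AAABBB; grouping by letter gives 2 tracks.
Track A: 35, 34, 33, 32, 31, 30, 29, 28, 27 (arithmetic with common difference −1).
Track B: 31, -31, 31, -31, 31, -31, 31, -31, 31 (alternating ±31).
The 19th slot belongs to track A; its 10th term is 26.
Term 20 comes from track A (its 11th entry): 25.

26, 25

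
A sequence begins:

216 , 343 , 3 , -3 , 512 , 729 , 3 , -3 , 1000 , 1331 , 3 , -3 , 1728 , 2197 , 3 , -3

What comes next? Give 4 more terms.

Reading positions in blocks of 4 reveals the pattern AABB — 2 tracks woven together.
Stream A: 216, 343, 512, 729, 1000, 1331, 1728, 2197 (perfect cubes starting at 6³).
Stream B: 3, -3, 3, -3, 3, -3, 3, -3 (alternating ±3).
Position 17 falls in stream A as its term 9, giving 2744.
Term 18 comes from stream A (its 10th entry): 3375.
Position 19 falls in stream B as its term 9, giving 3.
Position 20 falls in stream B as its term 10, giving -3.

2744, 3375, 3, -3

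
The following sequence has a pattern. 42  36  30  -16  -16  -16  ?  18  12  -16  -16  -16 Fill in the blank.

24

Reading positions in blocks of 6 reveals the pattern AAABBB — 2 tracks woven together.
Track A = 42, 36, 30, ?, 18, 12: subtracting 6 each time.
Track B = -16, -16, -16, -16, -16, -16: the constant sequence -16.
The gap is track A's term 4; the rule gives 24.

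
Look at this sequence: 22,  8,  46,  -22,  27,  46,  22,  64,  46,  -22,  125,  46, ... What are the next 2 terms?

22, 216

Read the sequence 3 terms at a time; column i is its own pattern.
Stream A = 22, -22, 22, -22: oscillating between 22 and -22.
Stream B = 8, 27, 64, 125: perfect cubes starting at 2³.
Stream C = 46, 46, 46, 46: constant 46.
Term 13 comes from stream A (its 5th entry): 22.
Position 14 → stream B, term 5 = 216.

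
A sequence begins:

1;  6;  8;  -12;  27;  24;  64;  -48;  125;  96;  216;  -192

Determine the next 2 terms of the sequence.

343, 384

Positions 1, 3, 5, … form one subsequence and positions 2, 4, 6, … form another.
Track A: 1, 8, 27, 64, 125, 216 — perfect cubes starting at 1³.
Track B: 6, -12, 24, -48, 96, -192 — geometric, ×-2 each step.
Term 13 comes from track A (its 7th entry): 343.
Term 14 comes from track B (its 7th entry): 384.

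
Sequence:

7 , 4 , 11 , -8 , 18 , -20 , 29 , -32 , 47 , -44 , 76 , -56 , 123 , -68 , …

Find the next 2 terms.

199, -80

Positions 1, 3, 5, … form one subsequence and positions 2, 4, 6, … form another.
Track A: 7, 11, 18, 29, 47, 76, 123 (a Fibonacci-like recurrence a_n = a_{n-1} + a_{n-2}).
Track B: 4, -8, -20, -32, -44, -56, -68 (linear: a_n = 16 − 12·n).
Term 15 comes from track A (its 8th entry): 199.
Position 16 → track B, term 8 = -80.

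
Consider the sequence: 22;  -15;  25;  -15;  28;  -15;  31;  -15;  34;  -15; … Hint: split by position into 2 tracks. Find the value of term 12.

-15

Taking every 2nd term gives 2 separate tracks.
Track A: 22, 25, 28, 31, 34. Arithmetic with common difference +3.
Track B: -15, -15, -15, -15, -15. Always -15.
Term 12 comes from track B (its 6th entry): -15.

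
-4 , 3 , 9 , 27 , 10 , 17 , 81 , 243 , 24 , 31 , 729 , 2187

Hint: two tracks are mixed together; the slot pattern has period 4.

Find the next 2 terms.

Reading positions in blocks of 4 reveals the pattern AABB — 2 tracks woven together.
Stream A = -4, 3, 10, 17, 24, 31: linear: a_n = -11 + 7·n.
Stream B = 9, 27, 81, 243, 729, 2187: successive powers of 3.
The 13th slot belongs to stream A; its 7th term is 38.
Position 14 falls in stream A as its term 8, giving 45.

38, 45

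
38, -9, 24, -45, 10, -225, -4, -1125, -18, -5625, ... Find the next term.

Taking every 2nd term gives 2 separate tracks.
Subsequence A: 38, 24, 10, -4, -18 — subtracting 14 each time.
Subsequence B: -9, -45, -225, -1125, -5625 — a geometric progression (common ratio 5).
Position 11 falls in subsequence A as its term 6, giving -32.

-32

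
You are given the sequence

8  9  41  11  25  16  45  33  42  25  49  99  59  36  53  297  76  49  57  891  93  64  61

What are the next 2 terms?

Read the sequence 4 terms at a time; column i is its own pattern.
Subsequence A is 8, 25, 42, 59, 76, 93, which is arithmetic with common difference +17.
Subsequence B is 9, 16, 25, 36, 49, 64, which is consecutive squares n² from n = 3.
Subsequence C is 41, 45, 49, 53, 57, 61, which is adding 4 each time.
Subsequence D is 11, 33, 99, 297, 891, which is geometric, ×3 each step.
Position 24 → subsequence D, term 6 = 2673.
The 25th slot belongs to subsequence A; its 7th term is 110.

2673, 110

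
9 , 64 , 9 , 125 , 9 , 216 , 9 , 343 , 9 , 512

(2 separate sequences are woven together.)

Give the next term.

Taking every 2nd term gives 2 separate tracks.
Track A is 9, 9, 9, 9, 9, which is constant 9.
Track B is 64, 125, 216, 343, 512, which is perfect cubes starting at 4³.
Term 11 comes from track A (its 6th entry): 9.

9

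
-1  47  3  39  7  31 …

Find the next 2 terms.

The terms cycle through 2 interleaved subsequences.
Subsequence A: -1, 3, 7 (arithmetic with common difference +4).
Subsequence B: 47, 39, 31 (arithmetic, step −8).
Term 7 comes from subsequence A (its 4th entry): 11.
Position 8 → subsequence B, term 4 = 23.

11, 23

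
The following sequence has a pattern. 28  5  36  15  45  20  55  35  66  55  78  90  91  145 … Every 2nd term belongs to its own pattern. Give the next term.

105

Odd-indexed and even-indexed terms follow separate rules.
Track A: 28, 36, 45, 55, 66, 78, 91 (triangular numbers n(n+1)/2 for n = 7, 8, …).
Track B: 5, 15, 20, 35, 55, 90, 145 (Fibonacci-style (each term is the sum of the two before it)).
Term 15 comes from track A (its 8th entry): 105.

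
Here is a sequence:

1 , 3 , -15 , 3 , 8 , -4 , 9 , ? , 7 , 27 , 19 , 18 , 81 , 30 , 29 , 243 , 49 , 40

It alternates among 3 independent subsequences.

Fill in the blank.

Taking every 3rd term gives 3 separate tracks.
Track A is 1, 3, 9, 27, 81, 243, which is successive powers of 3.
Track B is 3, 8, ?, 19, 30, 49, which is a Fibonacci-like recurrence a_n = a_{n-1} + a_{n-2}.
Track C is -15, -4, 7, 18, 29, 40, which is arithmetic, step +11.
So the missing entry in track B is 11.

11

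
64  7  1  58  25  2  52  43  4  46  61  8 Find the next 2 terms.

The terms cycle through 3 interleaved subsequences.
Stream A is 64, 58, 52, 46, which is arithmetic, step −6.
Stream B is 7, 25, 43, 61, which is linear: a_n = -11 + 18·n.
Stream C is 1, 2, 4, 8, which is powers of 2.
Position 13 falls in stream A as its term 5, giving 40.
Position 14 → stream B, term 5 = 79.

40, 79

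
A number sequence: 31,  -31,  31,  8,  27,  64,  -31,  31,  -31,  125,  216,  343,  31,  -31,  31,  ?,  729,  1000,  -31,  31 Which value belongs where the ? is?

512

The slot pattern repeats as AAABBB (period 6), so there are 2 interleaved tracks.
Track A: 31, -31, 31, -31, 31, -31, 31, -31, 31, -31, 31 (alternating ±31).
Track B: 8, 27, 64, 125, 216, 343, ?, 729, 1000 (consecutive cubes n³ from n = 2).
The gap is track B's term 7; the rule gives 512.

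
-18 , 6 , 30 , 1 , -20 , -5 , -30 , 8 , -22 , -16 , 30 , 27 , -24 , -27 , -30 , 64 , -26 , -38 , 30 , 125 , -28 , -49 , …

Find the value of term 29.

-32

The terms cycle through 4 interleaved subsequences.
Subsequence A = -18, -20, -22, -24, -26, -28: arithmetic, step −2.
Subsequence B = 6, -5, -16, -27, -38, -49: arithmetic, step −11.
Subsequence C = 30, -30, 30, -30, 30: oscillating between 30 and -30.
Subsequence D = 1, 8, 27, 64, 125: the cubes 1³, 2³, 3³, ….
Term 29 comes from subsequence A (its 8th entry): -32.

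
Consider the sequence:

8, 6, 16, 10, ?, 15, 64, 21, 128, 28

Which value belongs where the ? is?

Split by position mod 2 into 2 tracks.
Subsequence A is 8, 16, ?, 64, 128, which is successive powers of 2.
Subsequence B is 6, 10, 15, 21, 28, which is triangular numbers starting at T_3.
So the missing entry in subsequence A is 32.

32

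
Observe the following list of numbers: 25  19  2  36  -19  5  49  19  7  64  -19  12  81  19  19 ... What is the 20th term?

Read the sequence 3 terms at a time; column i is its own pattern.
Subsequence A: 25, 36, 49, 64, 81. Consecutive squares n² from n = 5.
Subsequence B: 19, -19, 19, -19, 19. The oscillation 19·(−1)^(n+1).
Subsequence C: 2, 5, 7, 12, 19. A Fibonacci-like recurrence a_n = a_{n-1} + a_{n-2}.
Position 20 falls in subsequence B as its term 7, giving 19.

19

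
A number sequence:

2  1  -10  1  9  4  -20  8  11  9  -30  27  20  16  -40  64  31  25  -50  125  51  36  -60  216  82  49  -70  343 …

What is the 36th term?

Split by position mod 4: positions 1, 5, 9, … form one track, and each other residue class forms its own.
Stream A is 2, 9, 11, 20, 31, 51, 82, which is a Fibonacci-like recurrence a_n = a_{n-1} + a_{n-2}.
Stream B is 1, 4, 9, 16, 25, 36, 49, which is perfect squares starting at 1².
Stream C is -10, -20, -30, -40, -50, -60, -70, which is linear: a_n = −10·n.
Stream D is 1, 8, 27, 64, 125, 216, 343, which is perfect cubes starting at 1³.
Position 36 → stream D, term 9 = 729.

729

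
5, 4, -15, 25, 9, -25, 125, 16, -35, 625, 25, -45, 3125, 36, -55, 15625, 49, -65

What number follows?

Taking every 3rd term gives 3 separate tracks.
Track A is 5, 25, 125, 625, 3125, 15625, which is multiplying by 5 each time.
Track B is 4, 9, 16, 25, 36, 49, which is consecutive squares n² from n = 2.
Track C is -15, -25, -35, -45, -55, -65, which is linear: a_n = -5 − 10·n.
The 19th slot belongs to track A; its 7th term is 78125.

78125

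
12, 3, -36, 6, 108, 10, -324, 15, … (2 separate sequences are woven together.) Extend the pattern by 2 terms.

The terms cycle through 2 interleaved subsequences.
Stream A: 12, -36, 108, -324. Multiplying by -3 each time.
Stream B: 3, 6, 10, 15. Triangular numbers n(n+1)/2 for n = 2, 3, ….
The 9th slot belongs to stream A; its 5th term is 972.
Position 10 → stream B, term 5 = 21.

972, 21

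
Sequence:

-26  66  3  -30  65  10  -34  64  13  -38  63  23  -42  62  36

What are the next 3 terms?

-46, 61, 59

The terms cycle through 3 interleaved subsequences.
Track A: -26, -30, -34, -38, -42 (arithmetic with common difference −4).
Track B: 66, 65, 64, 63, 62 (arithmetic with common difference −1).
Track C: 3, 10, 13, 23, 36 (a Fibonacci-like recurrence a_n = a_{n-1} + a_{n-2}).
Position 16 falls in track A as its term 6, giving -46.
The 17th slot belongs to track B; its 6th term is 61.
Position 18 falls in track C as its term 6, giving 59.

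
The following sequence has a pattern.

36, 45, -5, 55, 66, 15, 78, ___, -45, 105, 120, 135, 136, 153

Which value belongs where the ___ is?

91

Positions follow the repeating pattern AAB; grouping by letter gives 2 tracks.
Track A is 36, 45, 55, 66, 78, ?, 105, 120, 136, 153, which is triangular numbers n(n+1)/2 for n = 8, 9, ….
Track B is -5, 15, -45, 135, which is a geometric progression (common ratio -3).
So the missing entry in track A is 91.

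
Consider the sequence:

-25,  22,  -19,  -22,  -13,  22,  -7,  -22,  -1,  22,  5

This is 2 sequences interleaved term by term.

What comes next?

-22

Split by position mod 2 into 2 tracks.
Subsequence A is -25, -19, -13, -7, -1, 5, which is arithmetic, step +6.
Subsequence B is 22, -22, 22, -22, 22, which is oscillating between 22 and -22.
Term 12 comes from subsequence B (its 6th entry): -22.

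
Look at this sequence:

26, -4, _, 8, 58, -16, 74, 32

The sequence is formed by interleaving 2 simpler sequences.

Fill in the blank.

Positions 1, 3, 5, … form one subsequence and positions 2, 4, 6, … form another.
Stream A is 26, ?, 58, 74, which is arithmetic with common difference +16.
Stream B is -4, 8, -16, 32, which is multiplying by -2 each time.
So the missing entry in stream A is 42.

42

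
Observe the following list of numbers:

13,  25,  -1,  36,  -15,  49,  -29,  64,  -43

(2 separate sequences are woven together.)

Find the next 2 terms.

Taking every 2nd term gives 2 separate tracks.
Subsequence A: 13, -1, -15, -29, -43 (arithmetic with common difference −14).
Subsequence B: 25, 36, 49, 64 (perfect squares starting at 5²).
The 10th slot belongs to subsequence B; its 5th term is 81.
Position 11 → subsequence A, term 6 = -57.

81, -57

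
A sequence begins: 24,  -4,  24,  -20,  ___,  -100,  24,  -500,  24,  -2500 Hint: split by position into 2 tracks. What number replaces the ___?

Taking every 2nd term gives 2 separate tracks.
Subsequence A: 24, 24, ?, 24, 24 — always 24.
Subsequence B: -4, -20, -100, -500, -2500 — multiplying by 5 each time.
So the missing entry in subsequence A is 24.

24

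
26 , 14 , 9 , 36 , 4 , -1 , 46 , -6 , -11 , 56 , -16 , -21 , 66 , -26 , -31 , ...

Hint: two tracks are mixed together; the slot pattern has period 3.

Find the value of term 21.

Reading positions in blocks of 3 reveals the pattern ABB — 2 tracks woven together.
Track A: 26, 36, 46, 56, 66 (linear: a_n = 16 + 10·n).
Track B: 14, 9, 4, -1, -6, -11, -16, -21, -26, -31 (subtracting 5 each time).
Term 21 comes from track B (its 14th entry): -51.

-51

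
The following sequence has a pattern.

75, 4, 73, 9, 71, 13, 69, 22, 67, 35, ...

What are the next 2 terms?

65, 57

Positions 1, 3, 5, … form one subsequence and positions 2, 4, 6, … form another.
Subsequence A: 75, 73, 71, 69, 67 — arithmetic with common difference −2.
Subsequence B: 4, 9, 13, 22, 35 — each term equals the sum of the previous two.
The 11th slot belongs to subsequence A; its 6th term is 65.
Position 12 → subsequence B, term 6 = 57.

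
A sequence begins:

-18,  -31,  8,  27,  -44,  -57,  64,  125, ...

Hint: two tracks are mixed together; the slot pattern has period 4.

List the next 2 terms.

-70, -83

Reading positions in blocks of 4 reveals the pattern AABB — 2 tracks woven together.
Track A = -18, -31, -44, -57: arithmetic, step −13.
Track B = 8, 27, 64, 125: perfect cubes starting at 2³.
The 9th slot belongs to track A; its 5th term is -70.
Position 10 falls in track A as its term 6, giving -83.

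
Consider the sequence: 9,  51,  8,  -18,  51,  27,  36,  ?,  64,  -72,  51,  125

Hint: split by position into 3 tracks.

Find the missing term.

The terms cycle through 3 interleaved subsequences.
Track A = 9, -18, 36, -72: a geometric progression (common ratio -2).
Track B = 51, 51, ?, 51: always 51.
Track C = 8, 27, 64, 125: the cubes 2³, 3³, 4³, ….
The gap is track B's term 3; the rule gives 51.

51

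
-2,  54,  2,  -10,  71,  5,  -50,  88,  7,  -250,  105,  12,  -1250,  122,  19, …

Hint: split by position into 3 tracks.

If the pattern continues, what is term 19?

-31250

The terms cycle through 3 interleaved subsequences.
Track A: -2, -10, -50, -250, -1250. Geometric with ratio 5.
Track B: 54, 71, 88, 105, 122. Arithmetic, step +17.
Track C: 2, 5, 7, 12, 19. Each term equals the sum of the previous two.
Term 19 comes from track A (its 7th entry): -31250.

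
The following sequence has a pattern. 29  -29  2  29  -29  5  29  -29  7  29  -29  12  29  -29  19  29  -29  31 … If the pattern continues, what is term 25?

29

Positions follow the repeating pattern AAB; grouping by letter gives 2 tracks.
Track A: 29, -29, 29, -29, 29, -29, 29, -29, 29, -29, 29, -29 (alternating ±29).
Track B: 2, 5, 7, 12, 19, 31 (Fibonacci-style (each term is the sum of the two before it)).
Position 25 falls in track A as its term 17, giving 29.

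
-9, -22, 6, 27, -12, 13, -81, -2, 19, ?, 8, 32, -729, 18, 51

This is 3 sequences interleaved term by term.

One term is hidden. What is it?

Taking every 3rd term gives 3 separate tracks.
Track A is -9, 27, -81, ?, -729, which is a geometric progression (common ratio -3).
Track B is -22, -12, -2, 8, 18, which is arithmetic with common difference +10.
Track C is 6, 13, 19, 32, 51, which is a Fibonacci-like recurrence a_n = a_{n-1} + a_{n-2}.
So the missing entry in track A is 243.

243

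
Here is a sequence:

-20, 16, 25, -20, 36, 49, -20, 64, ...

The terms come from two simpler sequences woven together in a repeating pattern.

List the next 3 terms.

81, -20, 100

Positions follow the repeating pattern ABB; grouping by letter gives 2 tracks.
Track A: -20, -20, -20. Constant -20.
Track B: 16, 25, 36, 49, 64. Perfect squares starting at 4².
Position 9 → track B, term 6 = 81.
Position 10 falls in track A as its term 4, giving -20.
The 11th slot belongs to track B; its 7th term is 100.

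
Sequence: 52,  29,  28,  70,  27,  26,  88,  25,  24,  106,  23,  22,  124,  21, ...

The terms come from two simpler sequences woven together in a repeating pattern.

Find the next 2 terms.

Positions follow the repeating pattern ABB; grouping by letter gives 2 tracks.
Track A is 52, 70, 88, 106, 124, which is arithmetic, step +18.
Track B is 29, 28, 27, 26, 25, 24, 23, 22, 21, which is arithmetic, step −1.
Position 15 → track B, term 10 = 20.
Position 16 falls in track A as its term 6, giving 142.

20, 142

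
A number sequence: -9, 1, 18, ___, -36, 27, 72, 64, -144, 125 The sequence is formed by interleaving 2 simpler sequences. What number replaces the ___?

8

Positions 1, 3, 5, … form one subsequence and positions 2, 4, 6, … form another.
Track A = -9, 18, -36, 72, -144: geometric with ratio -2.
Track B = 1, ?, 27, 64, 125: the cubes 1³, 2³, 3³, ….
Track B's pattern makes the blank 8.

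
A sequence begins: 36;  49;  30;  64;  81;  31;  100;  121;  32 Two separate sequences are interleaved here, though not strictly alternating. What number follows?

144

Positions follow the repeating pattern AAB; grouping by letter gives 2 tracks.
Track A: 36, 49, 64, 81, 100, 121 (perfect squares starting at 6²).
Track B: 30, 31, 32 (arithmetic, step +1).
The 10th slot belongs to track A; its 7th term is 144.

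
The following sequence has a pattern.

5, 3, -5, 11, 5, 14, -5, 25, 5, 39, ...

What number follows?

-5

Split by position mod 2 into 2 tracks.
Track A: 5, -5, 5, -5, 5 — oscillating between 5 and -5.
Track B: 3, 11, 14, 25, 39 — each term equals the sum of the previous two.
The 11th slot belongs to track A; its 6th term is -5.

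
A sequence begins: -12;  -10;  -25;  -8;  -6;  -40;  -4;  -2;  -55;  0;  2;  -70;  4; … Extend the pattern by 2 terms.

Positions follow the repeating pattern AAB; grouping by letter gives 2 tracks.
Stream A is -12, -10, -8, -6, -4, -2, 0, 2, 4, which is linear: a_n = -14 + 2·n.
Stream B is -25, -40, -55, -70, which is arithmetic with common difference −15.
The 14th slot belongs to stream A; its 10th term is 6.
Position 15 → stream B, term 5 = -85.

6, -85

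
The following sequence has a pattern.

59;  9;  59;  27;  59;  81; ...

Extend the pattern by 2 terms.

Taking every 2nd term gives 2 separate tracks.
Stream A: 59, 59, 59 (constant 59).
Stream B: 9, 27, 81 (a geometric progression (common ratio 3)).
Position 7 falls in stream A as its term 4, giving 59.
The 8th slot belongs to stream B; its 4th term is 243.

59, 243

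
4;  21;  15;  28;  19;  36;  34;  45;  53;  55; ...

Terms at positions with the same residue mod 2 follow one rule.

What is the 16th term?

Positions 1, 3, 5, … form one subsequence and positions 2, 4, 6, … form another.
Track A = 4, 15, 19, 34, 53: a Fibonacci-like recurrence a_n = a_{n-1} + a_{n-2}.
Track B = 21, 28, 36, 45, 55: the triangular numbers T_6, T_7, ….
Position 16 falls in track B as its term 8, giving 91.

91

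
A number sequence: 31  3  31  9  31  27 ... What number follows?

Split by position mod 2 into 2 tracks.
Subsequence A is 31, 31, 31, which is constant 31.
Subsequence B is 3, 9, 27, which is successive powers of 3.
The 7th slot belongs to subsequence A; its 4th term is 31.

31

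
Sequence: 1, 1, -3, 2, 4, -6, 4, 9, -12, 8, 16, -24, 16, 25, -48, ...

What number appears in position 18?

Split by position mod 3: positions 1, 4, 7, … form one track, and each other residue class forms its own.
Subsequence A = 1, 2, 4, 8, 16: powers 2^0, 2^1, 2^2, ….
Subsequence B = 1, 4, 9, 16, 25: consecutive squares n² from n = 1.
Subsequence C = -3, -6, -12, -24, -48: geometric with ratio 2.
Term 18 comes from subsequence C (its 6th entry): -96.

-96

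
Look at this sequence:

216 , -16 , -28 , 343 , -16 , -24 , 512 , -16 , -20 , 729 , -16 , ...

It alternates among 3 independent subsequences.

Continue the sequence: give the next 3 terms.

Taking every 3rd term gives 3 separate tracks.
Subsequence A is 216, 343, 512, 729, which is consecutive cubes n³ from n = 6.
Subsequence B is -16, -16, -16, -16, which is the constant sequence -16.
Subsequence C is -28, -24, -20, which is arithmetic, step +4.
Position 12 → subsequence C, term 4 = -16.
Position 13 → subsequence A, term 5 = 1000.
Position 14 → subsequence B, term 5 = -16.

-16, 1000, -16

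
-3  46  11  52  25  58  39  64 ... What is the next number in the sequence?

53

Taking every 2nd term gives 2 separate tracks.
Track A: -3, 11, 25, 39. Adding 14 each time.
Track B: 46, 52, 58, 64. Adding 6 each time.
The 9th slot belongs to track A; its 5th term is 53.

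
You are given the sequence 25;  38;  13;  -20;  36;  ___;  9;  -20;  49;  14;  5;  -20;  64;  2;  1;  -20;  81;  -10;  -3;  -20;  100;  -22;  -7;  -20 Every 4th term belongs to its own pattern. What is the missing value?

26

The terms cycle through 4 interleaved subsequences.
Track A = 25, 36, 49, 64, 81, 100: perfect squares starting at 5².
Track B = 38, ?, 14, 2, -10, -22: linear: a_n = 50 − 12·n.
Track C = 13, 9, 5, 1, -3, -7: arithmetic, step −4.
Track D = -20, -20, -20, -20, -20, -20: always -20.
The gap is track B's term 2; the rule gives 26.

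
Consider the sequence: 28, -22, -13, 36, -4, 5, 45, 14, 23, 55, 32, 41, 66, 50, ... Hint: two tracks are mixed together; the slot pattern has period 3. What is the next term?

Positions follow the repeating pattern ABB; grouping by letter gives 2 tracks.
Track A = 28, 36, 45, 55, 66: the triangular numbers T_7, T_8, ….
Track B = -22, -13, -4, 5, 14, 23, 32, 41, 50: arithmetic with common difference +9.
Position 15 falls in track B as its term 10, giving 59.

59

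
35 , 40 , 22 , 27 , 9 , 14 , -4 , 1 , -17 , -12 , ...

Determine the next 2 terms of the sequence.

Positions 1, 3, 5, … form one subsequence and positions 2, 4, 6, … form another.
Stream A: 35, 22, 9, -4, -17. Subtracting 13 each time.
Stream B: 40, 27, 14, 1, -12. Arithmetic, step −13.
Position 11 → stream A, term 6 = -30.
Position 12 falls in stream B as its term 6, giving -25.

-30, -25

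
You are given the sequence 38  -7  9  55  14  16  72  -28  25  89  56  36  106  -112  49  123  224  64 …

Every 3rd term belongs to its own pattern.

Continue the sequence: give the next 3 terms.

Taking every 3rd term gives 3 separate tracks.
Track A: 38, 55, 72, 89, 106, 123. Linear: a_n = 21 + 17·n.
Track B: -7, 14, -28, 56, -112, 224. A geometric progression (common ratio -2).
Track C: 9, 16, 25, 36, 49, 64. The squares 3², 4², 5², ….
Position 19 → track A, term 7 = 140.
Position 20 → track B, term 7 = -448.
Position 21 falls in track C as its term 7, giving 81.

140, -448, 81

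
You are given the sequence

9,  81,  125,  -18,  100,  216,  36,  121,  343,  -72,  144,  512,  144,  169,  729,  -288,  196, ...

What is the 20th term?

225

Split by position mod 3: positions 1, 4, 7, … form one track, and each other residue class forms its own.
Track A: 9, -18, 36, -72, 144, -288 — a geometric progression (common ratio -2).
Track B: 81, 100, 121, 144, 169, 196 — consecutive squares n² from n = 9.
Track C: 125, 216, 343, 512, 729 — consecutive cubes n³ from n = 5.
Term 20 comes from track B (its 7th entry): 225.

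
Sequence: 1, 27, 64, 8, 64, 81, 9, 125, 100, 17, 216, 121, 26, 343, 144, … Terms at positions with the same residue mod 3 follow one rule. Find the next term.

The terms cycle through 3 interleaved subsequences.
Track A is 1, 8, 9, 17, 26, which is Fibonacci-style (each term is the sum of the two before it).
Track B is 27, 64, 125, 216, 343, which is the cubes 3³, 4³, 5³, ….
Track C is 64, 81, 100, 121, 144, which is perfect squares starting at 8².
Position 16 falls in track A as its term 6, giving 43.

43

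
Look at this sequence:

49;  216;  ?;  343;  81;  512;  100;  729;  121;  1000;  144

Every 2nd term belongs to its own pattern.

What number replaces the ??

64

The terms cycle through 2 interleaved subsequences.
Track A = 49, ?, 81, 100, 121, 144: consecutive squares n² from n = 7.
Track B = 216, 343, 512, 729, 1000: consecutive cubes n³ from n = 6.
Filling track A at index 2 by its rule yields 64.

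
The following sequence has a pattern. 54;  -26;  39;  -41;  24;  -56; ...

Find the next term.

9

Positions 1, 3, 5, … form one subsequence and positions 2, 4, 6, … form another.
Track A is 54, 39, 24, which is arithmetic, step −15.
Track B is -26, -41, -56, which is linear: a_n = -11 − 15·n.
Position 7 falls in track A as its term 4, giving 9.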